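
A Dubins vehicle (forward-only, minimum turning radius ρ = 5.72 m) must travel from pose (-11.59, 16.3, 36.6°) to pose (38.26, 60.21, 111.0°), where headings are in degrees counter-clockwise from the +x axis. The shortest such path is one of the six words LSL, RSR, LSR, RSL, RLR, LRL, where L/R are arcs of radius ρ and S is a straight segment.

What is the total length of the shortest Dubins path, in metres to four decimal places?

Let ψ = atan2(Δy, Δx) = atan2(43.91, 49.85) = 41.3750° be the start→goal bearing.
Normalize: d = |goal − start| / ρ = 66.431247/5.72 = 11.613854, α = (θ_start − ψ) mod 360° = 355.2250° = 6.199846 rad, β = (θ_goal − ψ) mod 360° = 69.6250° = 1.215186 rad.
Common terms: sin α = -0.083243, cos α = 0.996529, sin β = 0.937434, cos β = 0.348163, cos(α−β) = 0.268920, d² = 134.881614. Work in radians in the unit-radius frame; every candidate has L = ρ·(t + p + q).
LSL: p² = 2 + d² − 2cos(α−β) + 2d(sin α − sin β) = 112.635793; p = √p² = 10.613001; φ = atan2(cos β − cos α, d + sin α − sin β) = -0.061130 rad; t = (φ − α) mod 2π = 0.022209 rad, q = (β − φ) mod 2π = 1.276316 rad → L = 5.72·(0.022209 + 10.613001 + 1.276316) = 5.72·11.911526 = 68.133929 m
RSR: p² = 2 + d² − 2cos(α−β) + 2d(sin β − sin α) = 160.051756; p = √p² = 12.651156; φ = atan2(cos α − cos β, d − sin α + sin β) = 0.051272 rad; t = (α − φ) mod 2π = 6.148574 rad, q = (φ − β) mod 2π = 5.119271 rad → L = 5.72·(6.148574 + 12.651156 + 5.119271) = 5.72·23.919002 = 136.816691 m
LSR: p² = d² − 2 + 2cos(α−β) + 2d(sin α + sin β) = 153.260368; p = √p² = 12.379837; φ = atan2(−cos α − cos β, d + sin α + sin β) − atan2(−2, p) = 0.052733 rad; t = (φ − α) mod 2π = 0.136072 rad, q = (φ − β) mod 2π = 5.120733 rad → L = 5.72·(0.136072 + 12.379837 + 5.120733) = 5.72·17.636642 = 100.881593 m
RSL: p² = d² − 2 + 2cos(α−β) − 2d(sin α + sin β) = 113.578539; p = √p² = 10.657323; φ = atan2(cos α + cos β, d − sin α − sin β) − atan2(2, p) = -0.061176 rad; t = (α − φ) mod 2π = 6.261022 rad, q = (β − φ) mod 2π = 1.276362 rad → L = 5.72·(6.261022 + 10.657323 + 1.276362) = 5.72·18.194708 = 104.073728 m
RLR: c = (6 − d² + 2cos(α−β) + 2d(sin α − sin β))/8 = -19.006469, |c| > 1 → infeasible
LRL: c = (6 − d² + 2cos(α−β) − 2d(sin α − sin β))/8 = -13.079474, |c| > 1 → infeasible
Shortest: LSL with L = 68.133929 m ≈ 68.1339 m

68.1339 m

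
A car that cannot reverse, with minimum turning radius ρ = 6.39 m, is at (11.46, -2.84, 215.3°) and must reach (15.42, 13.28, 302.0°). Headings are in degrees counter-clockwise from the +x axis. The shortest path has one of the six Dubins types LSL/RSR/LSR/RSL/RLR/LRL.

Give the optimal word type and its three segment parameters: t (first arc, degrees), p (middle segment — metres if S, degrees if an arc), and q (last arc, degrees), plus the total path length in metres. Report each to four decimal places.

Let ψ = atan2(Δy, Δx) = atan2(16.12, 3.96) = 76.1982° be the start→goal bearing.
Normalize: d = |goal − start| / ρ = 16.599277/6.39 = 2.597696, α = (θ_start − ψ) mod 360° = 139.1018° = 2.427785 rad, β = (θ_goal − ψ) mod 360° = 225.8018° = 3.940986 rad.
Common terms: sin α = 0.654717, cos α = -0.755874, sin β = -0.716933, cos β = -0.697142, cos(α−β) = 0.057564, d² = 6.748024. Work in radians in the unit-radius frame; every candidate has L = ρ·(t + p + q).
LSL: p² = 2 + d² − 2cos(α−β) + 2d(sin α − sin β) = 15.759153; p = √p² = 3.969780; φ = atan2(cos β − cos α, d + sin α − sin β) = 0.014795 rad; t = (φ − α) mod 2π = 3.870196 rad, q = (β − φ) mod 2π = 3.926190 rad → L = 6.39·(3.870196 + 3.969780 + 3.926190) = 6.39·11.766166 = 75.185799 m
RSR: p² = 2 + d² − 2cos(α−β) + 2d(sin β − sin α) = 1.506639; p = √p² = 1.227452; φ = atan2(cos α − cos β, d − sin α + sin β) = -0.047867 rad; t = (α − φ) mod 2π = 2.475652 rad, q = (φ − β) mod 2π = 2.294333 rad → L = 6.39·(2.475652 + 1.227452 + 2.294333) = 6.39·5.997437 = 38.323624 m
LSR: p² = d² − 2 + 2cos(α−β) + 2d(sin α + sin β) = 4.539914; p = √p² = 2.130707; φ = atan2(−cos α − cos β, d + sin α + sin β) − atan2(−2, p) = 1.274151 rad; t = (φ − α) mod 2π = 5.129552 rad, q = (φ − β) mod 2π = 3.616351 rad → L = 6.39·(5.129552 + 2.130707 + 3.616351) = 6.39·10.876610 = 69.501537 m
RSL: p² = d² − 2 + 2cos(α−β) − 2d(sin α + sin β) = 5.186391; p = √p² = 2.277365; φ = atan2(cos α + cos β, d − sin α − sin β) − atan2(2, p) = -1.220615 rad; t = (α − φ) mod 2π = 3.648400 rad, q = (β − φ) mod 2π = 5.161601 rad → L = 6.39·(3.648400 + 2.277365 + 5.161601) = 6.39·11.087366 = 70.848266 m
RLR: c = (6 − d² + 2cos(α−β) + 2d(sin α − sin β))/8 = 0.811670; p = 2π − arccos c = 5.659395 rad; φ = atan2(cos α − cos β, d − sin α + sin β) = -0.047867 rad; t = (α − φ + p/2) mod 2π = 5.305350 rad, q = (α − β − t + p) mod 2π = 5.124030 rad → L = 6.39·(5.305350 + 5.659395 + 5.124030) = 6.39·16.088774 = 102.807266 m
LRL: c = (6 − d² + 2cos(α−β) − 2d(sin α − sin β))/8 = -0.969894; p = 2π − arccos c = 3.387593 rad; φ = atan2(cos β − cos α, d + sin α − sin β) = 0.014795 rad; t = (φ − α + p/2) mod 2π = 5.563992 rad, q = (β − α − t + p) mod 2π = 5.619987 rad → L = 6.39·(5.563992 + 3.387593 + 5.619987) = 6.39·14.571572 = 93.112347 m
Shortest: RSR with L = 38.323624 m ≈ 38.3236 m
Convert RSR to answer units (arcs ×180/π): t = 2.475652·180/π = 141.8444°, p = ρ·p = 6.39·1.227452 = 7.8434 m, q = 2.294333·180/π = 131.4556°, L = 38.3236 m.

RSR: t = 141.8444°, p = 7.8434 m, q = 131.4556°, L = 38.3236 m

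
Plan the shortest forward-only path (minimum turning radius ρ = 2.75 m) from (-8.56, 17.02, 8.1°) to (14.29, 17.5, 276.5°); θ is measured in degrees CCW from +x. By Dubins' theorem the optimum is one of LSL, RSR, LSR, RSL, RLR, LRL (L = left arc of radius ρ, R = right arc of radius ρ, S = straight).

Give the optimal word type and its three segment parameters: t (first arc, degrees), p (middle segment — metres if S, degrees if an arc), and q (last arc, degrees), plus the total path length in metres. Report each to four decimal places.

LSR: t = 0.2369°, p = 19.9182 m, q = 91.8369°, L = 24.3374 m

Let ψ = atan2(Δy, Δx) = atan2(0.48, 22.85) = 1.2034° be the start→goal bearing.
Normalize: d = |goal − start| / ρ = 22.855041/2.75 = 8.310924, α = (θ_start − ψ) mod 360° = 6.8966° = 0.120368 rad, β = (θ_goal − ψ) mod 360° = 275.2966° = 4.804832 rad.
Common terms: sin α = 0.120078, cos α = 0.992764, sin β = -0.995730, cos β = 0.092311, cos(α−β) = -0.027922, d² = 69.071458. Work in radians in the unit-radius frame; every candidate has L = ρ·(t + p + q).
LSL: p² = 2 + d² − 2cos(α−β) + 2d(sin α − sin β) = 89.674091; p = √p² = 9.469640; φ = atan2(cos β − cos α, d + sin α − sin β) = -0.095232 rad; t = (φ − α) mod 2π = 6.067585 rad, q = (β − φ) mod 2π = 4.900064 rad → L = 2.75·(6.067585 + 9.469640 + 4.900064) = 2.75·20.437290 = 56.202546 m
RSR: p² = 2 + d² − 2cos(α−β) + 2d(sin β − sin α) = 52.580511; p = √p² = 7.251242; φ = atan2(cos α − cos β, d − sin α + sin β) = 0.124501 rad; t = (α − φ) mod 2π = 6.279053 rad, q = (φ − β) mod 2π = 1.602854 rad → L = 2.75·(6.279053 + 7.251242 + 1.602854) = 2.75·15.133149 = 41.616160 m
LSR: p² = d² − 2 + 2cos(α−β) + 2d(sin α + sin β) = 52.460653; p = √p² = 7.242973; φ = atan2(−cos α − cos β, d + sin α + sin β) − atan2(−2, p) = 0.124503 rad; t = (φ − α) mod 2π = 0.004135 rad, q = (φ − β) mod 2π = 1.602856 rad → L = 2.75·(0.004135 + 7.242973 + 1.602856) = 2.75·8.849964 = 24.337400 m
RSL: p² = d² − 2 + 2cos(α−β) − 2d(sin α + sin β) = 81.570577; p = √p² = 9.031643; φ = atan2(cos α + cos β, d − sin α − sin β) − atan2(2, p) = -0.100356 rad; t = (α − φ) mod 2π = 0.220724 rad, q = (β − φ) mod 2π = 4.905188 rad → L = 2.75·(0.220724 + 9.031643 + 4.905188) = 2.75·14.157556 = 38.933278 m
RLR: c = (6 − d² + 2cos(α−β) + 2d(sin α − sin β))/8 = -5.572564, |c| > 1 → infeasible
LRL: c = (6 − d² + 2cos(α−β) − 2d(sin α − sin β))/8 = -10.209261, |c| > 1 → infeasible
Shortest: LSR with L = 24.337400 m ≈ 24.3374 m
Convert LSR to answer units (arcs ×180/π): t = 0.004135·180/π = 0.2369°, p = ρ·p = 2.75·7.242973 = 19.9182 m, q = 1.602856·180/π = 91.8369°, L = 24.3374 m.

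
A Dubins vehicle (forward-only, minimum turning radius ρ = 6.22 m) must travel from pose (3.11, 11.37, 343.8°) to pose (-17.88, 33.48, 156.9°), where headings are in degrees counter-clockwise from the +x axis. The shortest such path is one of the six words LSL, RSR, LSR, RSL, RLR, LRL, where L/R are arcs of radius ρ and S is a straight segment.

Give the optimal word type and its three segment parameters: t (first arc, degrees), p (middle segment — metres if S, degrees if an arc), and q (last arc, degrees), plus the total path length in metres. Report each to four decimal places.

LSR: t = 173.7176°, p = 27.1019 m, q = 0.6176°, L = 46.0276 m

Let ψ = atan2(Δy, Δx) = atan2(22.11, -20.99) = 133.5114° be the start→goal bearing.
Normalize: d = |goal − start| / ρ = 30.486590/6.22 = 4.901381, α = (θ_start − ψ) mod 360° = 210.2886° = 3.670228 rad, β = (θ_goal − ψ) mod 360° = 23.3886° = 0.408207 rad.
Common terms: sin α = -0.504355, cos α = -0.863496, sin β = 0.396965, cos β = 0.917834, cos(α−β) = -0.992757, d² = 24.023537. Work in radians in the unit-radius frame; every candidate has L = ρ·(t + p + q).
LSL: p² = 2 + d² − 2cos(α−β) + 2d(sin α − sin β) = 19.173628; p = √p² = 4.378770; φ = atan2(cos β − cos α, d + sin α − sin β) = 0.418960 rad; t = (φ − α) mod 2π = 3.031918 rad, q = (β − φ) mod 2π = 6.272433 rad → L = 6.22·(3.031918 + 4.378770 + 6.272433) = 6.22·13.683120 = 85.109009 m
RSR: p² = 2 + d² − 2cos(α−β) + 2d(sin β − sin α) = 36.844475; p = √p² = 6.069965; φ = atan2(cos α − cos β, d − sin α + sin β) = -0.297851 rad; t = (α − φ) mod 2π = 3.968079 rad, q = (φ − β) mod 2π = 5.577127 rad → L = 6.22·(3.968079 + 6.069965 + 5.577127) = 6.22·15.615171 = 97.126362 m
LSR: p² = d² − 2 + 2cos(α−β) + 2d(sin α + sin β) = 18.985298; p = √p² = 4.357212; φ = atan2(−cos α − cos β, d + sin α + sin β) − atan2(−2, p) = 0.418987 rad; t = (φ − α) mod 2π = 3.031944 rad, q = (φ − β) mod 2π = 0.010779 rad → L = 6.22·(3.031944 + 4.357212 + 0.010779) = 6.22·7.399935 = 46.027599 m
RSL: p² = d² − 2 + 2cos(α−β) − 2d(sin α + sin β) = 21.090746; p = √p² = 4.592466; φ = atan2(cos α + cos β, d − sin α − sin β) − atan2(2, p) = -0.399879 rad; t = (α − φ) mod 2π = 4.070107 rad, q = (β − φ) mod 2π = 0.808086 rad → L = 6.22·(4.070107 + 4.592466 + 0.808086) = 6.22·9.470659 = 58.907501 m
RLR: c = (6 − d² + 2cos(α−β) + 2d(sin α − sin β))/8 = -3.605559, |c| > 1 → infeasible
LRL: c = (6 − d² + 2cos(α−β) − 2d(sin α − sin β))/8 = -1.396703, |c| > 1 → infeasible
Shortest: LSR with L = 46.027599 m ≈ 46.0276 m
Convert LSR to answer units (arcs ×180/π): t = 3.031944·180/π = 173.7176°, p = ρ·p = 6.22·4.357212 = 27.1019 m, q = 0.010779·180/π = 0.6176°, L = 46.0276 m.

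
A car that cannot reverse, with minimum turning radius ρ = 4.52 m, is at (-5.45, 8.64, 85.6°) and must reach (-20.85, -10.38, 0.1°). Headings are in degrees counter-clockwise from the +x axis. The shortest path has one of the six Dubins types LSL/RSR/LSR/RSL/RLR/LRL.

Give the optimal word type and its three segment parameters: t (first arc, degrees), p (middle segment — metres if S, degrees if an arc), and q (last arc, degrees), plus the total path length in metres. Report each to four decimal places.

Let ψ = atan2(Δy, Δx) = atan2(-19.02, -15.40) = -128.9962° be the start→goal bearing.
Normalize: d = |goal − start| / ρ = 24.472850/4.52 = 5.414347, α = (θ_start − ψ) mod 360° = 214.5962° = 3.745410 rad, β = (θ_goal − ψ) mod 360° = 129.0962° = 2.253154 rad.
Common terms: sin α = -0.567789, cos α = -0.823174, sin β = 0.776088, cos β = -0.630624, cos(α−β) = 0.078459, d² = 29.315158. Work in radians in the unit-radius frame; every candidate has L = ρ·(t + p + q).
LSL: p² = 2 + d² − 2cos(α−β) + 2d(sin α − sin β) = 16.605802; p = √p² = 4.075022; φ = atan2(cos β − cos α, d + sin α − sin β) = 0.047269 rad; t = (φ − α) mod 2π = 2.585044 rad, q = (β − φ) mod 2π = 2.205885 rad → L = 4.52·(2.585044 + 4.075022 + 2.205885) = 4.52·8.865950 = 40.074096 m
RSR: p² = 2 + d² − 2cos(α−β) + 2d(sin β − sin α) = 45.710677; p = √p² = 6.760967; φ = atan2(cos α − cos β, d − sin α + sin β) = -0.028483 rad; t = (α − φ) mod 2π = 3.773894 rad, q = (φ − β) mod 2π = 4.001548 rad → L = 4.52·(3.773894 + 6.760967 + 4.001548) = 4.52·14.536409 = 65.704569 m
LSR: p² = d² − 2 + 2cos(α−β) + 2d(sin α + sin β) = 29.727685; p = √p² = 5.452310; φ = atan2(−cos α − cos β, d + sin α + sin β) − atan2(−2, p) = 0.604597 rad; t = (φ − α) mod 2π = 3.142372 rad, q = (φ − β) mod 2π = 4.634629 rad → L = 4.52·(3.142372 + 5.452310 + 4.634629) = 4.52·13.229311 = 59.796487 m
RSL: p² = d² − 2 + 2cos(α−β) − 2d(sin α + sin β) = 25.216467; p = √p² = 5.021600; φ = atan2(cos α + cos β, d − sin α − sin β) − atan2(2, p) = -0.651337 rad; t = (α − φ) mod 2π = 4.396747 rad, q = (β − φ) mod 2π = 2.904491 rad → L = 4.52·(4.396747 + 5.021600 + 2.904491) = 4.52·12.322838 = 55.699227 m
RLR: c = (6 − d² + 2cos(α−β) + 2d(sin α − sin β))/8 = -4.713835, |c| > 1 → infeasible
LRL: c = (6 − d² + 2cos(α−β) − 2d(sin α − sin β))/8 = -1.075725, |c| > 1 → infeasible
Shortest: LSL with L = 40.074096 m ≈ 40.0741 m
Convert LSL to answer units (arcs ×180/π): t = 2.585044·180/π = 148.1121°, p = ρ·p = 4.52·4.075022 = 18.4191 m, q = 2.205885·180/π = 126.3879°, L = 40.0741 m.

LSL: t = 148.1121°, p = 18.4191 m, q = 126.3879°, L = 40.0741 m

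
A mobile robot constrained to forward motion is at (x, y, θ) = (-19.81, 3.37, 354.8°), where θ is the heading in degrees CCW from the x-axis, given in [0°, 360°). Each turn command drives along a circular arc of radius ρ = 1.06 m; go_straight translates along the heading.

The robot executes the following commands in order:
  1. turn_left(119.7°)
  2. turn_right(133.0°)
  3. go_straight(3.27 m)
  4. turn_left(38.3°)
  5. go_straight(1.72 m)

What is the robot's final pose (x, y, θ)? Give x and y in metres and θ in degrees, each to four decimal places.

(-12.0337, 5.8629, 19.8000°)

set_pose: (x, y, θ) = (-19.8100, 3.3700, 354.8000°), ρ = 1.06
turn_left(119.7°): centre at ρ to the left, rotate +119.7° → (-18.7494, 4.8652, 474.5000° ≡ 114.5000°)
turn_right(133.0°): centre at ρ to the right, rotate −133.0° → (-17.4485, 6.3100, -18.5000° ≡ 341.5000°)
go_straight(3.27): x += 3.27·cos θ, y += 3.27·sin θ → (-14.3475, 5.2724, 341.5000°)
turn_left(38.3°): centre at ρ to the left, rotate +38.3° → (-13.6520, 5.2803, 379.8000° ≡ 19.8000°)
go_straight(1.72): x += 1.72·cos θ, y += 1.72·sin θ → (-12.0337, 5.8629, 19.8000°)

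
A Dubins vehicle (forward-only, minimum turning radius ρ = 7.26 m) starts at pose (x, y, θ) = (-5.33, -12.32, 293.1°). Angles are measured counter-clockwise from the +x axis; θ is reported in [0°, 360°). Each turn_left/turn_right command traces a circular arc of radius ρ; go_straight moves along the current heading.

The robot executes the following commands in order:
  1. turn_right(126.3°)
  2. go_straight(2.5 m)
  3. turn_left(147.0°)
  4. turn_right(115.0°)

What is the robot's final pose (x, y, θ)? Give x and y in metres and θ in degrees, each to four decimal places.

set_pose: (x, y, θ) = (-5.3300, -12.3200, 293.1000°), ρ = 7.26
turn_right(126.3°): centre at ρ to the right, rotate −126.3° → (-13.6657, -22.2366, 166.8000°)
go_straight(2.5): x += 2.5·cos θ, y += 2.5·sin θ → (-16.0997, -21.6657, 166.8000°)
turn_left(147.0°): centre at ρ to the left, rotate +147.0° → (-22.9975, -33.7588, 313.8000°)
turn_right(115.0°): centre at ρ to the right, rotate −115.0° → (-25.8978, -45.6564, 198.8000°)

(-25.8978, -45.6564, 198.8000°)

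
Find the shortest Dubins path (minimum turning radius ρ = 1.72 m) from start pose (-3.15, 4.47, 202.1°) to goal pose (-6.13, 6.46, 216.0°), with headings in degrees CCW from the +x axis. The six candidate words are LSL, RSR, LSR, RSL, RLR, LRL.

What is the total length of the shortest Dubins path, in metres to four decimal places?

14.1816 m

Let ψ = atan2(Δy, Δx) = atan2(1.99, -2.98) = 146.2656° be the start→goal bearing.
Normalize: d = |goal − start| / ρ = 3.583364/1.72 = 2.083351, α = (θ_start − ψ) mod 360° = 55.8344° = 0.974494 rad, β = (θ_goal − ψ) mod 360° = 69.7344° = 1.217095 rad.
Common terms: sin α = 0.827418, cos α = 0.561586, sin β = 0.938097, cos β = 0.346372, cos(α−β) = 0.970716, d² = 4.340353. Work in radians in the unit-radius frame; every candidate has L = ρ·(t + p + q).
LSL: p² = 2 + d² − 2cos(α−β) + 2d(sin α − sin β) = 3.937753; p = √p² = 1.984377; φ = atan2(cos β − cos α, d + sin α − sin β) = -0.108668 rad; t = (φ − α) mod 2π = 5.200023 rad, q = (β − φ) mod 2π = 1.325763 rad → L = 1.72·(5.200023 + 1.984377 + 1.325763) = 1.72·8.510163 = 14.637481 m
RSR: p² = 2 + d² − 2cos(α−β) + 2d(sin β − sin α) = 4.860087; p = √p² = 2.204560; φ = atan2(cos α − cos β, d − sin α + sin β) = 0.097778 rad; t = (α − φ) mod 2π = 0.876716 rad, q = (φ − β) mod 2π = 5.163868 rad → L = 1.72·(0.876716 + 2.204560 + 5.163868) = 1.72·8.245145 = 14.181649 m
LSR: p² = d² − 2 + 2cos(α−β) + 2d(sin α + sin β) = 11.638163; p = √p² = 3.411475; φ = atan2(−cos α − cos β, d + sin α + sin β) − atan2(−2, p) = 0.298585 rad; t = (φ − α) mod 2π = 5.607276 rad, q = (φ − β) mod 2π = 5.364676 rad → L = 1.72·(5.607276 + 3.411475 + 5.364676) = 1.72·14.383427 = 24.739494 m
RSL: p² = d² − 2 + 2cos(α−β) − 2d(sin α + sin β) = -3.074591 < 0 → infeasible
RLR: c = (6 − d² + 2cos(α−β) + 2d(sin α − sin β))/8 = 0.392489; p = 2π − arccos c = 5.115725 rad; φ = atan2(cos α − cos β, d − sin α + sin β) = 0.097778 rad; t = (α − φ + p/2) mod 2π = 3.434579 rad, q = (α − β − t + p) mod 2π = 1.438546 rad → L = 1.72·(3.434579 + 5.115725 + 1.438546) = 1.72·9.988850 = 17.180822 m
LRL: c = (6 − d² + 2cos(α−β) − 2d(sin α − sin β))/8 = 0.507781; p = 2π − arccos c = 5.244996 rad; φ = atan2(cos β − cos α, d + sin α − sin β) = -0.108668 rad; t = (φ − α + p/2) mod 2π = 1.539336 rad, q = (β − α − t + p) mod 2π = 3.948261 rad → L = 1.72·(1.539336 + 5.244996 + 3.948261) = 1.72·10.732593 = 18.460059 m
Shortest: RSR with L = 14.181649 m ≈ 14.1816 m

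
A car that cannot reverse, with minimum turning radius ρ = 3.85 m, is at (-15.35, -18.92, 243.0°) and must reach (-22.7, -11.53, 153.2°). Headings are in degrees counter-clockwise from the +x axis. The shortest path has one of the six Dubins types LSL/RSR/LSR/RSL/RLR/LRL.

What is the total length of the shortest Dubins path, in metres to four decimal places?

25.3421 m

Let ψ = atan2(Δy, Δx) = atan2(7.39, -7.35) = 134.8445° be the start→goal bearing.
Normalize: d = |goal − start| / ρ = 10.422792/3.85 = 2.707219, α = (θ_start − ψ) mod 360° = 108.1555° = 1.887669 rad, β = (θ_goal − ψ) mod 360° = 18.3555° = 0.320364 rad.
Common terms: sin α = 0.950214, cos α = -0.311597, sin β = 0.314912, cos β = 0.949121, cos(α−β) = 0.003491, d² = 7.329034. Work in radians in the unit-radius frame; every candidate has L = ρ·(t + p + q).
LSL: p² = 2 + d² − 2cos(α−β) + 2d(sin α − sin β) = 12.761859; p = √p² = 3.572374; φ = atan2(cos β − cos α, d + sin α − sin β) = 0.360677 rad; t = (φ − α) mod 2π = 4.756193 rad, q = (β − φ) mod 2π = 6.242872 rad → L = 3.85·(4.756193 + 3.572374 + 6.242872) = 3.85·14.571439 = 56.100042 m
RSR: p² = 2 + d² − 2cos(α−β) + 2d(sin β − sin α) = 5.882245; p = √p² = 2.425334; φ = atan2(cos α − cos β, d − sin α + sin β) = -0.546631 rad; t = (α − φ) mod 2π = 2.434300 rad, q = (φ − β) mod 2π = 5.416191 rad → L = 3.85·(2.434300 + 2.425334 + 5.416191) = 3.85·10.275825 = 39.561926 m
LSR: p² = d² − 2 + 2cos(α−β) + 2d(sin α + sin β) = 12.185961; p = √p² = 3.490840; φ = atan2(−cos α − cos β, d + sin α + sin β) − atan2(−2, p) = 0.361142 rad; t = (φ − α) mod 2π = 4.756658 rad, q = (φ − β) mod 2π = 0.040779 rad → L = 3.85·(4.756658 + 3.490840 + 0.040779) = 3.85·8.288276 = 31.909864 m
RSL: p² = d² − 2 + 2cos(α−β) − 2d(sin α + sin β) = -1.513932 < 0 → infeasible
RLR: c = (6 − d² + 2cos(α−β) + 2d(sin α − sin β))/8 = 0.264719; p = 2π − arccos c = 4.980302 rad; φ = atan2(cos α − cos β, d − sin α + sin β) = -0.546631 rad; t = (α − φ + p/2) mod 2π = 4.924451 rad, q = (α − β − t + p) mod 2π = 1.623156 rad → L = 3.85·(4.924451 + 4.980302 + 1.623156) = 3.85·11.527909 = 44.382451 m
LRL: c = (6 − d² + 2cos(α−β) − 2d(sin α − sin β))/8 = -0.595232; p = 2π − arccos c = 4.074834 rad; φ = atan2(cos β − cos α, d + sin α − sin β) = 0.360677 rad; t = (φ − α + p/2) mod 2π = 0.510424 rad, q = (β − α − t + p) mod 2π = 1.997104 rad → L = 3.85·(0.510424 + 4.074834 + 1.997104) = 3.85·6.582363 = 25.342096 m
Shortest: LRL with L = 25.342096 m ≈ 25.3421 m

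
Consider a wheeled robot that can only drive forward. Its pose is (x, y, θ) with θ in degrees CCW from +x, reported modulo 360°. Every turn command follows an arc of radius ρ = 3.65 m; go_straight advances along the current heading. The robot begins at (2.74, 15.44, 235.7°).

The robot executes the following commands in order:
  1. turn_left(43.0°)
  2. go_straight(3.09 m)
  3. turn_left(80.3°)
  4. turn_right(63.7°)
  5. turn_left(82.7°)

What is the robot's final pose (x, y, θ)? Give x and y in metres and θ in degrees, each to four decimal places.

(13.8230, 2.6782, 18.0000°)

set_pose: (x, y, θ) = (2.7400, 15.4400, 235.7000°), ρ = 3.65
turn_left(43.0°): centre at ρ to the left, rotate +43.0° → (2.1473, 12.8310, 278.7000°)
go_straight(3.09): x += 3.09·cos θ, y += 3.09·sin θ → (2.6147, 9.7766, 278.7000°)
turn_left(80.3°): centre at ρ to the left, rotate +80.3° → (6.1590, 6.6792, 359.0000°)
turn_right(63.7°): centre at ρ to the right, rotate −63.7° → (9.3952, 4.5897, 295.3000°)
turn_left(82.7°): centre at ρ to the left, rotate +82.7° → (13.8230, 2.6782, 378.0000° ≡ 18.0000°)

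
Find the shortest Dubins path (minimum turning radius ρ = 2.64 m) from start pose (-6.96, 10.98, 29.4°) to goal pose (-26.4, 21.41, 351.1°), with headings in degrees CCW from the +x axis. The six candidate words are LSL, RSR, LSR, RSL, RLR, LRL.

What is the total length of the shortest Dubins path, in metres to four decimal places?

34.1971 m

Let ψ = atan2(Δy, Δx) = atan2(10.43, -19.44) = 151.7854° be the start→goal bearing.
Normalize: d = |goal − start| / ρ = 22.061244/2.64 = 8.356532, α = (θ_start − ψ) mod 360° = 237.6146° = 4.147157 rad, β = (θ_goal − ψ) mod 360° = 199.3146° = 3.478695 rad.
Common terms: sin α = -0.844464, cos α = -0.535612, sin β = -0.330754, cos β = -0.943717, cos(α−β) = 0.784776, d² = 69.831626. Work in radians in the unit-radius frame; every candidate has L = ρ·(t + p + q).
LSL: p² = 2 + d² − 2cos(α−β) + 2d(sin α − sin β) = 61.676408; p = √p² = 7.853433; φ = atan2(cos β − cos α, d + sin α − sin β) = -0.051989 rad; t = (φ − α) mod 2π = 2.084040 rad, q = (β − φ) mod 2π = 3.530684 rad → L = 2.64·(2.084040 + 7.853433 + 3.530684) = 2.64·13.468157 = 35.555935 m
RSR: p² = 2 + d² − 2cos(α−β) + 2d(sin β − sin α) = 78.847738; p = √p² = 8.879625; φ = atan2(cos α − cos β, d − sin α + sin β) = 0.045976 rad; t = (α − φ) mod 2π = 4.101181 rad, q = (φ − β) mod 2π = 2.850466 rad → L = 2.64·(4.101181 + 8.879625 + 2.850466) = 2.64·15.831271 = 41.794556 m
LSR: p² = d² − 2 + 2cos(α−β) + 2d(sin α + sin β) = 49.759678; p = √p² = 7.054054; φ = atan2(−cos α − cos β, d + sin α + sin β) − atan2(−2, p) = 0.479430 rad; t = (φ − α) mod 2π = 2.615458 rad, q = (φ − β) mod 2π = 3.283919 rad → L = 2.64·(2.615458 + 7.054054 + 3.283919) = 2.64·12.953432 = 34.197060 m
RSL: p² = d² − 2 + 2cos(α−β) − 2d(sin α + sin β) = 89.042679; p = √p² = 9.436243; φ = atan2(cos α + cos β, d − sin α − sin β) − atan2(2, p) = -0.362830 rad; t = (α − φ) mod 2π = 4.509986 rad, q = (β − φ) mod 2π = 3.841525 rad → L = 2.64·(4.509986 + 9.436243 + 3.841525) = 2.64·17.787754 = 46.959671 m
RLR: c = (6 − d² + 2cos(α−β) + 2d(sin α − sin β))/8 = -8.855967, |c| > 1 → infeasible
LRL: c = (6 − d² + 2cos(α−β) − 2d(sin α − sin β))/8 = -6.709551, |c| > 1 → infeasible
Shortest: LSR with L = 34.197060 m ≈ 34.1971 m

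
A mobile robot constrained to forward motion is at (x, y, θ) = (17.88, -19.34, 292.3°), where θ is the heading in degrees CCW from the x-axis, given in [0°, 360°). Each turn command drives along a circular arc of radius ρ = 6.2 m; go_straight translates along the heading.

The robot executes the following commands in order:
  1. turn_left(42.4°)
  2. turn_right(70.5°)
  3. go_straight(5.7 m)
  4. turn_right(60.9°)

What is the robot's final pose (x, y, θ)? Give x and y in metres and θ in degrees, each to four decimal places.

set_pose: (x, y, θ) = (17.8800, -19.3400, 292.3000°), ρ = 6.2
turn_left(42.4°): centre at ρ to the left, rotate +42.4° → (20.9667, -22.5927, 334.7000°)
turn_right(70.5°): centre at ρ to the right, rotate −70.5° → (24.4853, -28.8245, 264.2000°)
go_straight(5.7): x += 5.7·cos θ, y += 5.7·sin θ → (23.9093, -34.4954, 264.2000°)
turn_right(60.9°): centre at ρ to the right, rotate −60.9° → (20.1934, -39.5632, 203.3000°)

(20.1934, -39.5632, 203.3000°)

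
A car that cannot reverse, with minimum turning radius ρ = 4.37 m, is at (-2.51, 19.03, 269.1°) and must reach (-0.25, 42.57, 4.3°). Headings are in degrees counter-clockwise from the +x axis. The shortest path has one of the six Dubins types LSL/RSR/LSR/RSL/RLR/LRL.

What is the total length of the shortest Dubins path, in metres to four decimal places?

40.5370 m

Let ψ = atan2(Δy, Δx) = atan2(23.54, 2.26) = 84.5160° be the start→goal bearing.
Normalize: d = |goal − start| / ρ = 23.648239/4.37 = 5.411496, α = (θ_start − ψ) mod 360° = 184.5840° = 3.221598 rad, β = (θ_goal − ψ) mod 360° = 279.7840° = 4.883152 rad.
Common terms: sin α = -0.079920, cos α = -0.996801, sin β = -0.985455, cos β = 0.169934, cos(α−β) = -0.090633, d² = 29.284292. Work in radians in the unit-radius frame; every candidate has L = ρ·(t + p + q).
LSL: p² = 2 + d² − 2cos(α−β) + 2d(sin α − sin β) = 41.266159; p = √p² = 6.423874; φ = atan2(cos β − cos α, d + sin α − sin β) = 0.182639 rad; t = (φ − α) mod 2π = 3.244226 rad, q = (β − φ) mod 2π = 4.700513 rad → L = 4.37·(3.244226 + 6.423874 + 4.700513) = 4.37·14.368613 = 62.790838 m
RSR: p² = 2 + d² − 2cos(α−β) + 2d(sin β − sin α) = 21.664955; p = √p² = 4.654563; φ = atan2(cos α − cos β, d − sin α + sin β) = -0.253367 rad; t = (α − φ) mod 2π = 3.474965 rad, q = (φ − β) mod 2π = 1.146667 rad → L = 4.37·(3.474965 + 4.654563 + 1.146667) = 4.37·9.276195 = 40.536971 m
LSR: p² = d² − 2 + 2cos(α−β) + 2d(sin α + sin β) = 15.572475; p = √p² = 3.946197; φ = atan2(−cos α − cos β, d + sin α + sin β) − atan2(−2, p) = 0.657094 rad; t = (φ − α) mod 2π = 3.718681 rad, q = (φ − β) mod 2π = 2.057127 rad → L = 4.37·(3.718681 + 3.946197 + 2.057127) = 4.37·9.722005 = 42.485164 m
RSL: p² = d² − 2 + 2cos(α−β) − 2d(sin α + sin β) = 38.633579; p = √p² = 6.215592; φ = atan2(cos α + cos β, d − sin α − sin β) − atan2(2, p) = -0.438287 rad; t = (α − φ) mod 2π = 3.659885 rad, q = (β − φ) mod 2π = 5.321438 rad → L = 4.37·(3.659885 + 6.215592 + 5.321438) = 4.37·15.196915 = 66.410518 m
RLR: c = (6 − d² + 2cos(α−β) + 2d(sin α − sin β))/8 = -1.708119, |c| > 1 → infeasible
LRL: c = (6 − d² + 2cos(α−β) − 2d(sin α − sin β))/8 = -4.158270, |c| > 1 → infeasible
Shortest: RSR with L = 40.536971 m ≈ 40.5370 m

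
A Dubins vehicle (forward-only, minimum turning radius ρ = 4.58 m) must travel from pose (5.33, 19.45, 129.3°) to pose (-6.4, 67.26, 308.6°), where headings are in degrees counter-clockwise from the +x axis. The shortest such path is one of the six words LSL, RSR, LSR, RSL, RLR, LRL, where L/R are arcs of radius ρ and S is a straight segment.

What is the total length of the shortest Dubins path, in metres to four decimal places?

60.5292 m

Let ψ = atan2(Δy, Δx) = atan2(47.81, -11.73) = 103.7850° be the start→goal bearing.
Normalize: d = |goal − start| / ρ = 49.227929/4.58 = 10.748456, α = (θ_start − ψ) mod 360° = 25.5150° = 0.445321 rad, β = (θ_goal − ψ) mod 360° = 204.8150° = 3.574696 rad.
Common terms: sin α = 0.430747, cos α = 0.902473, sin β = -0.419690, cos β = -0.907668, cos(α−β) = -0.999925, d² = 115.529309. Work in radians in the unit-radius frame; every candidate has L = ρ·(t + p + q).
LSL: p² = 2 + d² − 2cos(α−β) + 2d(sin α − sin β) = 137.810925; p = √p² = 11.739290; φ = atan2(cos β − cos α, d + sin α − sin β) = -0.154813 rad; t = (φ − α) mod 2π = 5.683052 rad, q = (β − φ) mod 2π = 3.729509 rad → L = 4.58·(5.683052 + 11.739290 + 3.729509) = 4.58·21.151850 = 96.875475 m
RSR: p² = 2 + d² − 2cos(α−β) + 2d(sin β − sin α) = 101.247395; p = √p² = 10.062176; φ = atan2(cos α − cos β, d − sin α + sin β) = 0.180880 rad; t = (α − φ) mod 2π = 0.264440 rad, q = (φ − β) mod 2π = 2.889370 rad → L = 4.58·(0.264440 + 10.062176 + 2.889370) = 4.58·13.215986 = 60.529218 m
LSR: p² = d² − 2 + 2cos(α−β) + 2d(sin α + sin β) = 111.767164; p = √p² = 10.571999; φ = atan2(−cos α − cos β, d + sin α + sin β) − atan2(−2, p) = 0.187452 rad; t = (φ − α) mod 2π = 6.025317 rad, q = (φ − β) mod 2π = 2.895942 rad → L = 4.58·(6.025317 + 10.571999 + 2.895942) = 4.58·19.493258 = 89.279120 m
RSL: p² = d² − 2 + 2cos(α−β) − 2d(sin α + sin β) = 111.291753; p = √p² = 10.549491; φ = atan2(cos α + cos β, d − sin α − sin β) − atan2(2, p) = -0.187843 rad; t = (α − φ) mod 2π = 0.633163 rad, q = (β − φ) mod 2π = 3.762539 rad → L = 4.58·(0.633163 + 10.549491 + 3.762539) = 4.58·14.945193 = 68.448984 m
RLR: c = (6 − d² + 2cos(α−β) + 2d(sin α − sin β))/8 = -11.655924, |c| > 1 → infeasible
LRL: c = (6 − d² + 2cos(α−β) − 2d(sin α − sin β))/8 = -16.226366, |c| > 1 → infeasible
Shortest: RSR with L = 60.529218 m ≈ 60.5292 m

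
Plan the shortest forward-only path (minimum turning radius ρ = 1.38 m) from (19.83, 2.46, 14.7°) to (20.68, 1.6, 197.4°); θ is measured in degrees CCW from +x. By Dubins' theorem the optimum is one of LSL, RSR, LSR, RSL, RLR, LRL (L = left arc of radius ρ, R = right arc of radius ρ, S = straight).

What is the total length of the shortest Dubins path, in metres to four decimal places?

Let ψ = atan2(Δy, Δx) = atan2(-0.86, 0.85) = -45.3351° be the start→goal bearing.
Normalize: d = |goal − start| / ρ = 1.209173/1.38 = 0.876213, α = (θ_start − ψ) mod 360° = 60.0351° = 1.047809 rad, β = (θ_goal − ψ) mod 360° = 242.7351° = 4.236526 rad.
Common terms: sin α = 0.866331, cos α = 0.499470, sin β = -0.888898, cos β = -0.458106, cos(α−β) = -0.998890, d² = 0.767748. Work in radians in the unit-radius frame; every candidate has L = ρ·(t + p + q).
LSL: p² = 2 + d² − 2cos(α−β) + 2d(sin α − sin β) = 7.841435; p = √p² = 2.800256; φ = atan2(cos β − cos α, d + sin α − sin β) = -0.349002 rad; t = (φ − α) mod 2π = 4.886374 rad, q = (β − φ) mod 2π = 4.585528 rad → L = 1.38·(4.886374 + 2.800256 + 4.585528) = 1.38·12.272158 = 16.935578 m
RSR: p² = 2 + d² − 2cos(α−β) + 2d(sin β − sin α) = 1.689621; p = √p² = 1.299854; φ = atan2(cos α − cos β, d − sin α + sin β) = 2.313446 rad; t = (α − φ) mod 2π = 5.017549 rad, q = (φ − β) mod 2π = 4.360105 rad → L = 1.38·(5.017549 + 1.299854 + 4.360105) = 1.38·10.677508 = 14.734961 m
LSR: p² = d² − 2 + 2cos(α−β) + 2d(sin α + sin β) = -3.269578 < 0 → infeasible
RSL: p² = d² − 2 + 2cos(α−β) − 2d(sin α + sin β) = -3.190485 < 0 → infeasible
RLR: c = (6 − d² + 2cos(α−β) + 2d(sin α − sin β))/8 = 0.788797; p = 2π − arccos c = 5.621239 rad; φ = atan2(cos α − cos β, d − sin α + sin β) = 2.313446 rad; t = (α − φ + p/2) mod 2π = 1.544983 rad, q = (α − β − t + p) mod 2π = 0.887540 rad → L = 1.38·(1.544983 + 5.621239 + 0.887540) = 1.38·8.053761 = 11.114191 m
LRL: c = (6 − d² + 2cos(α−β) − 2d(sin α − sin β))/8 = 0.019821; p = 2π − arccos c = 4.732211 rad; φ = atan2(cos β − cos α, d + sin α − sin β) = -0.349002 rad; t = (φ − α + p/2) mod 2π = 0.969294 rad, q = (β − α − t + p) mod 2π = 0.668448 rad → L = 1.38·(0.969294 + 4.732211 + 0.668448) = 1.38·6.369953 = 8.790535 m
Shortest: LRL with L = 8.790535 m ≈ 8.7905 m

8.7905 m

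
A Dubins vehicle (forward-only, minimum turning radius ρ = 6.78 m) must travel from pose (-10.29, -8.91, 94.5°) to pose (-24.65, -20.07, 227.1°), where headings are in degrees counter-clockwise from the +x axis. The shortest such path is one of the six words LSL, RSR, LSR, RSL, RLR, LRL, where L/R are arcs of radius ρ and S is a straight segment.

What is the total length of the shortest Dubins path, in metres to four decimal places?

31.9525 m

Let ψ = atan2(Δy, Δx) = atan2(-11.16, -14.36) = -142.1471° be the start→goal bearing.
Normalize: d = |goal − start| / ρ = 18.186676/6.78 = 2.682401, α = (θ_start − ψ) mod 360° = 236.6471° = 4.130271 rad, β = (θ_goal − ψ) mod 360° = 9.2471° = 0.161393 rad.
Common terms: sin α = -0.835300, cos α = -0.549794, sin β = 0.160693, cos β = 0.987004, cos(α−β) = -0.676876, d² = 7.195273. Work in radians in the unit-radius frame; every candidate has L = ρ·(t + p + q).
LSL: p² = 2 + d² − 2cos(α−β) + 2d(sin α − sin β) = 5.205719; p = √p² = 2.281605; φ = atan2(cos β − cos α, d + sin α − sin β) = 0.739015 rad; t = (φ − α) mod 2π = 2.891929 rad, q = (β − φ) mod 2π = 5.705563 rad → L = 6.78·(2.891929 + 2.281605 + 5.705563) = 6.78·10.879096 = 73.760274 m
RSR: p² = 2 + d² − 2cos(α−β) + 2d(sin β − sin α) = 15.892331; p = √p² = 3.986519; φ = atan2(cos α − cos β, d − sin α + sin β) = -0.395748 rad; t = (α − φ) mod 2π = 4.526020 rad, q = (φ − β) mod 2π = 5.726044 rad → L = 6.78·(4.526020 + 3.986519 + 5.726044) = 6.78·14.238583 = 96.537591 m
LSR: p² = d² − 2 + 2cos(α−β) + 2d(sin α + sin β) = 0.222387; p = √p² = 0.471579; φ = atan2(−cos α − cos β, d + sin α + sin β) − atan2(−2, p) = 1.124827 rad; t = (φ − α) mod 2π = 3.277740 rad, q = (φ − β) mod 2π = 0.963434 rad → L = 6.78·(3.277740 + 0.471579 + 0.963434) = 6.78·4.712754 = 31.952470 m
RSL: p² = d² − 2 + 2cos(α−β) − 2d(sin α + sin β) = 7.460656; p = √p² = 2.731420; φ = atan2(cos α + cos β, d − sin α − sin β) − atan2(2, p) = -0.502515 rad; t = (α − φ) mod 2π = 4.632787 rad, q = (β − φ) mod 2π = 0.663908 rad → L = 6.78·(4.632787 + 2.731420 + 0.663908) = 6.78·8.028115 = 54.430617 m
RLR: c = (6 − d² + 2cos(α−β) + 2d(sin α − sin β))/8 = -0.986541; p = 2π − arccos c = 3.305842 rad; φ = atan2(cos α − cos β, d − sin α + sin β) = -0.395748 rad; t = (α − φ + p/2) mod 2π = 6.178941 rad, q = (α − β − t + p) mod 2π = 1.095780 rad → L = 6.78·(6.178941 + 3.305842 + 1.095780) = 6.78·10.580562 = 71.736212 m
LRL: c = (6 − d² + 2cos(α−β) − 2d(sin α − sin β))/8 = 0.349285; p = 2π − arccos c = 5.069197 rad; φ = atan2(cos β − cos α, d + sin α − sin β) = 0.739015 rad; t = (φ − α + p/2) mod 2π = 5.426528 rad, q = (β − α − t + p) mod 2π = 1.956976 rad → L = 6.78·(5.426528 + 5.069197 + 1.956976) = 6.78·12.452701 = 84.429310 m
Shortest: LSR with L = 31.952470 m ≈ 31.9525 m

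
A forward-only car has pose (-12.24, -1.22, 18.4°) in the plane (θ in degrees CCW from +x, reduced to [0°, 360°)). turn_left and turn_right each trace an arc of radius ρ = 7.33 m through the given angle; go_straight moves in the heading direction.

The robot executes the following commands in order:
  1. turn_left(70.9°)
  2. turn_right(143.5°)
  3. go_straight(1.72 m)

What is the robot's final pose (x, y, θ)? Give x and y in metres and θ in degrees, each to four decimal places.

(7.0564, 8.4489, 305.8000°)

set_pose: (x, y, θ) = (-12.2400, -1.2200, 18.4000°), ρ = 7.33
turn_left(70.9°): centre at ρ to the left, rotate +70.9° → (-7.2243, 5.6457, 89.3000°)
turn_right(143.5°): centre at ρ to the right, rotate −143.5° → (6.0503, 9.8439, -54.2000° ≡ 305.8000°)
go_straight(1.72): x += 1.72·cos θ, y += 1.72·sin θ → (7.0564, 8.4489, 305.8000°)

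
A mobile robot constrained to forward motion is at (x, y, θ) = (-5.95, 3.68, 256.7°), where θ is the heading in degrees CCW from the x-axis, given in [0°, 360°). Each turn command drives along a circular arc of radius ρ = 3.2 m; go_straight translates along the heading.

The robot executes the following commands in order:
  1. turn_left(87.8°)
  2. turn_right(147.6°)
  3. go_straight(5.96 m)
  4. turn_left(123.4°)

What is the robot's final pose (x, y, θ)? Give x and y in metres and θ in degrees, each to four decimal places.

set_pose: (x, y, θ) = (-5.9500, 3.6800, 256.7000°), ρ = 3.2
turn_left(87.8°): centre at ρ to the left, rotate +87.8° → (-3.6910, -0.1398, 344.5000°)
turn_right(147.6°): centre at ρ to the right, rotate −147.6° → (-3.6159, -6.2852, 196.9000°)
go_straight(5.96): x += 5.96·cos θ, y += 5.96·sin θ → (-9.3185, -8.0178, 196.9000°)
turn_left(123.4°): centre at ρ to the left, rotate +123.4° → (-10.4323, -13.5417, 320.3000°)

(-10.4323, -13.5417, 320.3000°)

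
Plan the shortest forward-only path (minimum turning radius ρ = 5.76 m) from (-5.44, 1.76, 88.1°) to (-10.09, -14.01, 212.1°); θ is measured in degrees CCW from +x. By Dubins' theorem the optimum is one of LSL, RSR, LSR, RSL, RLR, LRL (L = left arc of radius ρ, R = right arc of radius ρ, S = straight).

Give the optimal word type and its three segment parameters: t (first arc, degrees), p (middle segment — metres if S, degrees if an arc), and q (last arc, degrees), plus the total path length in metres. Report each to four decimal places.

RLR: t = 1.3414°, p = 263.4146°, q = 138.0732°, L = 40.4968 m

Let ψ = atan2(Δy, Δx) = atan2(-15.77, -4.65) = -106.4289° be the start→goal bearing.
Normalize: d = |goal − start| / ρ = 16.441271/5.76 = 2.854387, α = (θ_start − ψ) mod 360° = 194.5289° = 3.395169 rad, β = (θ_goal − ψ) mod 360° = 318.5289° = 5.559378 rad.
Common terms: sin α = -0.250868, cos α = -0.968021, sin β = -0.662243, cos β = 0.749290, cos(α−β) = -0.559193, d² = 8.147527. Work in radians in the unit-radius frame; every candidate has L = ρ·(t + p + q).
LSL: p² = 2 + d² − 2cos(α−β) + 2d(sin α − sin β) = 13.614359; p = √p² = 3.689764; φ = atan2(cos β − cos α, d + sin α − sin β) = 0.484115 rad; t = (φ − α) mod 2π = 3.372131 rad, q = (β − φ) mod 2π = 5.075262 rad → L = 5.76·(3.372131 + 3.689764 + 5.075262) = 5.76·12.137158 = 69.910028 m
RSR: p² = 2 + d² − 2cos(α−β) + 2d(sin β − sin α) = 8.917468; p = √p² = 2.986213; φ = atan2(cos α − cos β, d − sin α + sin β) = -0.612702 rad; t = (α − φ) mod 2π = 4.007871 rad, q = (φ − β) mod 2π = 0.111106 rad → L = 5.76·(4.007871 + 2.986213 + 0.111106) = 5.76·7.105190 = 40.925894 m
LSR: p² = d² − 2 + 2cos(α−β) + 2d(sin α + sin β) = -0.183600 < 0 → infeasible
RSL: p² = d² − 2 + 2cos(α−β) − 2d(sin α + sin β) = 10.241883; p = √p² = 3.200294; φ = atan2(cos α + cos β, d − sin α − sin β) − atan2(2, p) = -0.616550 rad; t = (α − φ) mod 2π = 4.011720 rad, q = (β − φ) mod 2π = 6.175928 rad → L = 5.76·(4.011720 + 3.200294 + 6.175928) = 5.76·13.387942 = 77.114546 m
RLR: c = (6 − d² + 2cos(α−β) + 2d(sin α − sin β))/8 = -0.114683; p = 2π − arccos c = 4.597453 rad; φ = atan2(cos α − cos β, d − sin α + sin β) = -0.612702 rad; t = (α − φ + p/2) mod 2π = 0.023412 rad, q = (α − β − t + p) mod 2π = 2.409832 rad → L = 5.76·(0.023412 + 4.597453 + 2.409832) = 5.76·7.030697 = 40.496815 m
LRL: c = (6 − d² + 2cos(α−β) − 2d(sin α − sin β))/8 = -0.701795; p = 2π − arccos c = 3.934475 rad; φ = atan2(cos β − cos α, d + sin α − sin β) = 0.484115 rad; t = (φ − α + p/2) mod 2π = 5.339369 rad, q = (β − α − t + p) mod 2π = 0.759314 rad → L = 5.76·(5.339369 + 3.934475 + 0.759314) = 5.76·10.033159 = 57.790993 m
Shortest: RLR with L = 40.496815 m ≈ 40.4968 m
Convert RLR to answer units (arcs ×180/π): t = 0.023412·180/π = 1.3414°, p = 4.597453·180/π = 263.4146°, q = 2.409832·180/π = 138.0732°, L = 40.4968 m.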